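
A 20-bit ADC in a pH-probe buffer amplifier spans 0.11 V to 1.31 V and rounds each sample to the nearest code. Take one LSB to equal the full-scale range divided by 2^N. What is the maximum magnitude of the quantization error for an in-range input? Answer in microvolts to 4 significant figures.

Span: 1.31 V − (0.11 V) = 1.2 V.
One LSB is 1.2 V / 1048576 = 1.14441 µV.
|e|_max = LSB/2 = 0.5722 µV.

0.5722 µV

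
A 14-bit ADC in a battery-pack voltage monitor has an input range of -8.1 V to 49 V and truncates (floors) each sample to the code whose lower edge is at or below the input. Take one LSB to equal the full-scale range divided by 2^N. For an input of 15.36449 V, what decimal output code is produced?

The full-scale span is 49 − (-8.1) = 57.1 V. LSB = 57.1 V / 2^14 ≈ 3.485 mV.
(V_in − V_min) × 2^14/range = (15.36449 − (-8.1)) × 16384/57.1 = 6732.788.
Floor → code = 6732.

6732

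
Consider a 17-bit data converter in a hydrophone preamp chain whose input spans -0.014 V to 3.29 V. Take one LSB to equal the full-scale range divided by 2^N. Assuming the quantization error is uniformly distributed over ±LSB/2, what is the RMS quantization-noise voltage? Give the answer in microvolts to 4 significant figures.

Range = 3.29 − (-0.014) = 3.304 V.
LSB = 3.304 V / 2^17 = 25.2075 µV.
V_rms = LSB/√12 = 25.2075 µV / √12 = 7.277 µV.

7.277 µV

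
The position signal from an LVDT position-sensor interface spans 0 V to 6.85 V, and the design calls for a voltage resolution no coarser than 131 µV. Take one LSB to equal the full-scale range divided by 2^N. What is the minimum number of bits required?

16 bits

V_FS = 6.85 V.
Need 2^N ≥ 6.85 V / 131 µV = 52290 → N_min = 16.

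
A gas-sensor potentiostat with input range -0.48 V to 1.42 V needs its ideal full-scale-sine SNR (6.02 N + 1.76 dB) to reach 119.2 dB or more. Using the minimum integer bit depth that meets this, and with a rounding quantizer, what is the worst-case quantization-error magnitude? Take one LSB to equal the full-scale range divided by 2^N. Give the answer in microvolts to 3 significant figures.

0.906 µV

The full-scale span is 1.42 − (-0.48) = 1.9 V.
Solving 6.02 N ≥ 119.2 − 1.76: N ≥ 19.508. Round up → N = 20.
LSB = 1.9 V / 2^20 = 1.8120 µV.
Max error for round-to-nearest is LSB/2 = 0.906 µV.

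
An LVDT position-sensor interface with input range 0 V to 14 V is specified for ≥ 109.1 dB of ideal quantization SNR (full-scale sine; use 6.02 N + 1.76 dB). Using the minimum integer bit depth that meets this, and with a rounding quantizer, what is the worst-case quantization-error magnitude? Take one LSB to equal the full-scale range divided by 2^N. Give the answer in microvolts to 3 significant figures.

26.7 µV

Full-scale range = 14 V.
Solving 6.02 N ≥ 109.1 − 1.76: N ≥ 17.831. Round up → N = 18.
Step size = 14/262144 V = 53.406 µV.
|e|_max = LSB/2 = 26.7 µV.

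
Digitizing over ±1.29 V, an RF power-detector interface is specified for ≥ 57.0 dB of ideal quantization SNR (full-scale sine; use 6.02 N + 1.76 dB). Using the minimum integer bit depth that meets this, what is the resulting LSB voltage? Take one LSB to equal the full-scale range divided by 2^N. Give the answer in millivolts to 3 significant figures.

2.52 mV

Range = 1.29 − (-1.29) = 2.58 V.
N ≥ (57.0 − 1.76)/6.02 = 9.176 → N_min = 10.
LSB = 2.58 V / 2^10 = 2.52 mV.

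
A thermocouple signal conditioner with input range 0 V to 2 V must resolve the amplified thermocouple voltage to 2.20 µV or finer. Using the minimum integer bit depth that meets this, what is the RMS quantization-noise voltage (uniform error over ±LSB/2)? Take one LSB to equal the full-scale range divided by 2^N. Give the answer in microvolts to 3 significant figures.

0.551 µV

V_FS = 2 V.
Need 2^N ≥ 2 V / 2.20 µV = 909100 → N_min = 20.
LSB = 2 V / 2^20 = 1.9073 µV.
RMS noise = LSB/√12 = 0.551 µV.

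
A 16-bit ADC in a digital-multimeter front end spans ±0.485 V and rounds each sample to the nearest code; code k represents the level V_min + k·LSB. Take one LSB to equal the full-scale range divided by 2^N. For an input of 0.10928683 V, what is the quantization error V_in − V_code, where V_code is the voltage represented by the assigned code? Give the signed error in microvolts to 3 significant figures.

Full-scale range = 0.485 V − (-0.485 V) = 0.97 V. LSB = 0.97 V / 2^16 ≈ 14.80 µV.
(V_in − V_min)/LSB = (0.10928683 − (-0.485)) × 65536/0.97 = 40151.7337 → nearest code k = 40152.
V_code = V_min + k × range/2^16 = -0.485 + 40152 × 0.97/65536 = 0.10929077148 V.
Error = V_in − V_code = 0.10928683 − (0.10929077148) = −3.94 µV.

−3.94 µV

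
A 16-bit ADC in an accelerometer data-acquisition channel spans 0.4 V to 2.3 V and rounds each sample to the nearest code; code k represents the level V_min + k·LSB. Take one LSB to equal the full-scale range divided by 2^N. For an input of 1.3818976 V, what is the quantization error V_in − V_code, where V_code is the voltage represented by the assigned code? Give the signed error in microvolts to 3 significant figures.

+6.73 µV

Span: 2.3 V − (0.4 V) = 1.9 V. LSB = 1.9 V / 2^16 ≈ 28.99 µV.
Position in LSBs: (1.3818976 − (0.4)) × 65536/1.9 = 33868.2322; rounding gives k = 33868.
V_code = 0.4 + (33868/65536) × 1.9 = 1.3818908691 V.
Error = V_in − V_code = 1.3818976 − (1.3818908691) = +6.73 µV.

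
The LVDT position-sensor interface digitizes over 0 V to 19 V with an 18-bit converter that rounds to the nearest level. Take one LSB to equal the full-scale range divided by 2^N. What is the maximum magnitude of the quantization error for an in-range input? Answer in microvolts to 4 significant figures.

36.24 µV

Range is 19 V.
LSB = 19 V ÷ 2^18 = 19/262144 V = 72.4792 µV.
Worst-case error for round-to-nearest is half an LSB: 36.24 µV.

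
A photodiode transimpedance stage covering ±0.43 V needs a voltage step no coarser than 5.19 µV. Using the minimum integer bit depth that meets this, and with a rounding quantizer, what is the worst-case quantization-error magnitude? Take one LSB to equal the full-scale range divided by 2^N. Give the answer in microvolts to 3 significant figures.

1.64 µV

The full-scale span is 0.43 − (-0.43) = 0.86 V.
Levels needed ≥ 0.86/5.19 µV = 165700. 2^18 = 262144 suffices, so N_min = 18.
LSB = 0.86 V ÷ 2^18 = 0.86/262144 V = 3.2806 µV.
|e|_max = LSB/2 = 1.64 µV.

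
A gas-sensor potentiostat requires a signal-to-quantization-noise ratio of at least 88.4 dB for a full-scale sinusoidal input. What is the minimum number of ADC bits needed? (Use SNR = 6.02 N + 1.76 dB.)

15 bits

Required N = ⌈(88.4 − 1.76)/6.02⌉ = ⌈14.392⌉ = 15.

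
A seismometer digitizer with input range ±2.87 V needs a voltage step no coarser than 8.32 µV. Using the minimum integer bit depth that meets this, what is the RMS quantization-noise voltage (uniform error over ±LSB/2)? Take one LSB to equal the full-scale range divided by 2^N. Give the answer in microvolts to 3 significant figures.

The full-scale span is 2.87 − (-2.87) = 5.74 V.
Required number of levels: 5.74/8.32 µV = 689900; smallest N with 2^N ≥ that is 20.
Step size = 5.74/1048576 V = 5.4741 µV.
V_rms = LSB/√12 = 1.58 µV.

1.58 µV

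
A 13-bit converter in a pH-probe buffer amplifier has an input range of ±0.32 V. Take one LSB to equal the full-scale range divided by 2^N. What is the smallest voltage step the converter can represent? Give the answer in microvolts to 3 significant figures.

78.1 µV

Span: 0.32 V − (-0.32 V) = 0.64 V.
2^13 = 8192 levels.
LSB = 0.64 V / 2^13 = 78.1 µV.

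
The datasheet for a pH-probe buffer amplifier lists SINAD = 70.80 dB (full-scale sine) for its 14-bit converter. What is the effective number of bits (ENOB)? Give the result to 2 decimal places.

Inverting SNR = 6.02 N + 1.76: N_eff = (70.80 − 1.76)/6.02 = 11.4684.

11.47 bits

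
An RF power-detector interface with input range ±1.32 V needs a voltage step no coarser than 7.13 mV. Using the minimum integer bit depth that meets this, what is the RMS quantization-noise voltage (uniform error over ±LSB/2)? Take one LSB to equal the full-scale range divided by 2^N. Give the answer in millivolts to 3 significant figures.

1.49 mV

Range = 1.32 − (-1.32) = 2.64 V.
Levels needed ≥ 2.64/7.13 mV = 370.3. 2^9 = 512 suffices, so N_min = 9.
One LSB is 2.64 V / 512 = 5.1563 mV.
RMS noise = LSB/√12 = 1.49 mV.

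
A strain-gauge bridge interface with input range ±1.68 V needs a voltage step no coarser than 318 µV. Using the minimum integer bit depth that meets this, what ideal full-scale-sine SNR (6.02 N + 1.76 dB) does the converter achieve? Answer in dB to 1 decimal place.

86.0 dB

The full-scale span is 1.68 − (-1.68) = 3.36 V.
3.36 V / 318 µV = 10570. Since 2^13 = 8192 and 2^14 = 16384, N = 14.
Ideal SNR at N = 14: 6.02·14 + 1.76 = 86.0 dB.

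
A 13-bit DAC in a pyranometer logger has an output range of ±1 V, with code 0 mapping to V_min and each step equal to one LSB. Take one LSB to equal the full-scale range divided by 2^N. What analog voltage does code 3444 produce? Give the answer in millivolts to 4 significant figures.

The full-scale span is 1 − (-1) = 2 V. LSB = 2 V / 2^13.
Output = V_min + (3444/8192) × range = -1 + 0.420410 × 2 V
      = -1 + 0.840820 = -0.159180 V.

-159.2 mV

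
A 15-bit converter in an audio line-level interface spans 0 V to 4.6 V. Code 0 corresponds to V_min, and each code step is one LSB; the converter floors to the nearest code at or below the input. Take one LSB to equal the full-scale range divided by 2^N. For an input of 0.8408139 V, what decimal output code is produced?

V_FS = 4.6 V. LSB = 4.6 V / 2^15 ≈ 140.4 µV.
V_in − V_min = 0.8408139 − (0) = 0.8408139 V.
Divide by LSB: 0.8408139 × 32768/4.6 = 5989.5195.
Truncating gives code 5989.

5989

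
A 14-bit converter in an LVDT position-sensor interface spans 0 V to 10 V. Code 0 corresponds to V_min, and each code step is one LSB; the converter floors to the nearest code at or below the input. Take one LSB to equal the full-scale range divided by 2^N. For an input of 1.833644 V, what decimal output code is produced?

3004

Span = 10 V. LSB = 10 V / 2^14 ≈ 0.6104 mV.
code = ⌊(V_in − V_min)/LSB⌋ = ⌊(V_in − V_min) × 2^14 / range⌋
     = ⌊(1.833644 − (0)) × 16384 / 10⌋ = ⌊1.833644 × 16384/10⌋
     = ⌊3004.242⌋ = 3004.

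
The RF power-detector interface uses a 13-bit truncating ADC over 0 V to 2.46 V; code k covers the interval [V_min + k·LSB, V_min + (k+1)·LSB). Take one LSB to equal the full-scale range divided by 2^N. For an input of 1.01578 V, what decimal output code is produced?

Range is 2.46 V. LSB = 2.46 V / 2^13 ≈ 300.3 µV.
V_in − V_min = 1.01578 − (0) = 1.01578 V.
Divide by LSB: 1.01578 × 8192/2.46 = 3382.6300.
Truncating gives code 3382.

3382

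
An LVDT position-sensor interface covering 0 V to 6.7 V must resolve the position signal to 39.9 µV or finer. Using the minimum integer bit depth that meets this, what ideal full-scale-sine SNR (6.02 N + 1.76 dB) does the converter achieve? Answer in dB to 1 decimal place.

Span = 6.7 V.
Levels needed ≥ 6.7/39.9 µV = 167900. 2^18 = 262144 suffices, so N_min = 18.
Ideal SNR at N = 18: 6.02·18 + 1.76 = 110.1 dB.

110.1 dB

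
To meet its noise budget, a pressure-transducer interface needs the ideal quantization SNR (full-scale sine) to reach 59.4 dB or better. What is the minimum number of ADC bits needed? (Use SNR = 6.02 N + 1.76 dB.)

Solving 6.02 N ≥ 59.4 − 1.76: N ≥ 9.575. Round up → N = 10.

10 bits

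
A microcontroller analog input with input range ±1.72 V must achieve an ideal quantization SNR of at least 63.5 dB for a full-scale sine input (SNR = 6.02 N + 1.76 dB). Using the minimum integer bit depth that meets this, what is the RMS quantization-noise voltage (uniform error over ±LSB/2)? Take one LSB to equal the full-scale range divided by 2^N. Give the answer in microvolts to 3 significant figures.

485 µV

Span: 1.72 V − (-1.72 V) = 3.44 V.
Solving 6.02 N ≥ 63.5 − 1.76: N ≥ 10.256. Round up → N = 11.
LSB = 3.44 V ÷ 2^11 = 3.44/2048 V = 1.6797 mV.
RMS noise = LSB/√12 = 485 µV.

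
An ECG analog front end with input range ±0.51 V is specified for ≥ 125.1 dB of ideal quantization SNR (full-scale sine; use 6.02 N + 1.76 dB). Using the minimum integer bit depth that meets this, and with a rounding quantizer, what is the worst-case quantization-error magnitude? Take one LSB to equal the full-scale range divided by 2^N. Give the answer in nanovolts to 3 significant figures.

243 nV

Span: 0.51 V − (-0.51 V) = 1.02 V.
N ≥ (125.1 − 1.76)/6.02 = 20.488 → N_min = 21.
LSB = 1.02 V / 2^21 = 486.37 nV.
Half an LSB is 243 nV.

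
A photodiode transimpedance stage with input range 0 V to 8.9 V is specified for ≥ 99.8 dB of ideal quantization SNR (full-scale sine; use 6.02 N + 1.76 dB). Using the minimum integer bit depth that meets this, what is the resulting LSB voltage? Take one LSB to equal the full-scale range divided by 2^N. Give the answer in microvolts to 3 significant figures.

67.9 µV

Full-scale range = 8.9 V.
N ≥ (99.8 − 1.76)/6.02 = 16.286 → N_min = 17.
LSB = 8.9 V ÷ 2^17 = 8.9/131072 V = 67.9 µV.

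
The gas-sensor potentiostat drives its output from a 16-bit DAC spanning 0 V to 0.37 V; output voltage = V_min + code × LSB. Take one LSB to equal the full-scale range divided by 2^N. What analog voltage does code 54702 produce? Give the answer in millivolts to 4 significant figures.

Range is 0.37 V. LSB = 0.37 V / 2^16.
Output = V_min + (54702/65536) × range = 0 + 0.834686 × 0.37 V
      = 0 + 0.308834 = 0.308834 V.

308.8 mV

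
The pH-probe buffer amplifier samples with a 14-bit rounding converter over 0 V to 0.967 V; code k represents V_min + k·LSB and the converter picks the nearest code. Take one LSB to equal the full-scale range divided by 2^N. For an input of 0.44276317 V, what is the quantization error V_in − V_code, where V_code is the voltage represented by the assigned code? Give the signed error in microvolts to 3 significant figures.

−12.3 µV

V_FS = 0.967 V. LSB = 0.967 V / 2^14 ≈ 59.02 µV.
(V_in − V_min)/LSB = (0.44276317 − (0)) × 16384/0.967 = 7501.7909 → nearest code k = 7502.
V_code = V_min + k × range/2^14 = 0 + 7502 × 0.967/16384 = 0.44277551270 V.
V_in − V_code = 0.44276317 − (0.44277551270) = −12.3 µV.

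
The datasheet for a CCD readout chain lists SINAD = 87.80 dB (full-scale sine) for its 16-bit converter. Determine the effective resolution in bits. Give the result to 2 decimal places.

Inverting SNR = 6.02 N + 1.76: N_eff = (87.80 − 1.76)/6.02 = 14.2924.

14.29 bits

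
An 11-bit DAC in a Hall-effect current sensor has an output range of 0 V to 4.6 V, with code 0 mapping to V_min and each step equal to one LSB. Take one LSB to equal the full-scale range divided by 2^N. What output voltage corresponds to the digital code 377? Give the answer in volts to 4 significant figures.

0.8468 V

Full-scale range = 4.6 V. LSB = 4.6 V / 2^11.
V_out = V_min + code × LSB = 0 V + 377 × 4.6 V / 2048
      = 0 + 0.846777 = 0.846777 V.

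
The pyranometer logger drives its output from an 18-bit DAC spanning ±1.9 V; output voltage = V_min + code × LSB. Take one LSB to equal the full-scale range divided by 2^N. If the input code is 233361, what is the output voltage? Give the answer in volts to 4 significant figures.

1.483 V

Range = 1.9 − (-1.9) = 3.8 V. LSB = 3.8 V / 2^18.
V_out = V_min + code × LSB = -1.9 V + 233361 × 3.8 V / 262144
      = -1.9 + 3.38277 = 1.48277 V.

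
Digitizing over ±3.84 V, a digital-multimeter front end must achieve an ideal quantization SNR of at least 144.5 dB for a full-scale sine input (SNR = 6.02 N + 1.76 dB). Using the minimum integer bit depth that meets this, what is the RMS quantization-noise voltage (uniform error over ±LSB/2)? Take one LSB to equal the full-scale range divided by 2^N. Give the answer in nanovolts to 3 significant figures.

132 nV

The full-scale span is 3.84 − (-3.84) = 7.68 V.
Solving 6.02 N ≥ 144.5 − 1.76: N ≥ 23.711. Round up → N = 24.
Step size = 7.68/16777216 V = 457.76 nV.
σ_q = LSB/√12 = 457.76 nV/3.4641 = 132 nV.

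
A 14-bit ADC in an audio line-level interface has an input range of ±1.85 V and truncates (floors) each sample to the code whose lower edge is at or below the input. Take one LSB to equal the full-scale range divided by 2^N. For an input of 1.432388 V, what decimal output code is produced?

Range = 1.85 − (-1.85) = 3.7 V. LSB = 3.7 V / 2^14 ≈ 225.8 µV.
(V_in − V_min) × 2^14/range = (1.432388 − (-1.85)) × 16384/3.7 = 14534.769.
Floor → code = 14534.

14534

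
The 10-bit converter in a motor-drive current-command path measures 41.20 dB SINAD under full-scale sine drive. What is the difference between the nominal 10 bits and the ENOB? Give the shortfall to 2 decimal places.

Effective bits = (41.20 − 1.76)/6.02 = 6.5515.
Lost resolution: 10 − 6.5515 = 3.4485 bits.

3.45 bits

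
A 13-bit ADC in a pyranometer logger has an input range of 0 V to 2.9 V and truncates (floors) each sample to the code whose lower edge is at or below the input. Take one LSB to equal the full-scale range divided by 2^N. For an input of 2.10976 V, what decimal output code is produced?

Span = 2.9 V. LSB = 2.9 V / 2^13 ≈ 354.0 µV.
V_in − V_min = 2.10976 − (0) = 2.10976 V.
Divide by LSB: 2.10976 × 8192/2.9 = 5959.7082.
Truncating gives code 5959.

5959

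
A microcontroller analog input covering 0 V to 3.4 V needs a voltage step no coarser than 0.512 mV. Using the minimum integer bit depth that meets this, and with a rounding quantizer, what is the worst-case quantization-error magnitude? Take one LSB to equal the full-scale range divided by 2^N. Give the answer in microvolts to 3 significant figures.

Span = 3.4 V.
3.4 V / 0.512 mV = 6641. Since 2^12 = 4096 and 2^13 = 8192, N = 13.
LSB = 3.4 V / 2^13 = 415.04 µV.
|e|_max = LSB/2 = 208 µV.

208 µV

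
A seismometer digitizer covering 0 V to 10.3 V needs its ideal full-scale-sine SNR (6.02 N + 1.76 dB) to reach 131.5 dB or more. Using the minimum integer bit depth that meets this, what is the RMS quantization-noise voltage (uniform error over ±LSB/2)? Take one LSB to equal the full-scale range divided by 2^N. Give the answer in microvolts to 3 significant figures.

0.709 µV

Full-scale range = 10.3 V.
Required N = ⌈(131.5 − 1.76)/6.02⌉ = ⌈21.551⌉ = 22.
LSB = 10.3 V / 2^22 = 2.4557 µV.
V_rms = LSB/√12 = 0.709 µV.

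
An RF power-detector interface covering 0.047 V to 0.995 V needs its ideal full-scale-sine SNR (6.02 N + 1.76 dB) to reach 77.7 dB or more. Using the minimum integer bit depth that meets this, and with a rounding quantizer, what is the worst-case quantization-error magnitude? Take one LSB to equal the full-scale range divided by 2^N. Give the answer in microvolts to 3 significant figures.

Full-scale range = 0.995 V − (0.047 V) = 0.948 V.
Required N = ⌈(77.7 − 1.76)/6.02⌉ = ⌈12.615⌉ = 13.
One LSB is 0.948 V / 8192 = 115.72 µV.
Half an LSB is 57.9 µV.

57.9 µV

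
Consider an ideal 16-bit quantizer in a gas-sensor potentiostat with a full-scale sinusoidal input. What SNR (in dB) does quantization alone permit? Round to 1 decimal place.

For an ideal N-bit converter with full-scale sine input, SNR = 6.02 N + 1.76 dB. SNR = 6.02 × 16 + 1.76 = 96.32 + 1.76 = 98.08 dB.

98.1 dB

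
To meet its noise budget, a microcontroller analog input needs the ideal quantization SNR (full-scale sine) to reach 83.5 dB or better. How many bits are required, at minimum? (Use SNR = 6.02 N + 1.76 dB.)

N ≥ (83.5 − 1.76)/6.02 = 13.578 → N_min = 14.

14 bits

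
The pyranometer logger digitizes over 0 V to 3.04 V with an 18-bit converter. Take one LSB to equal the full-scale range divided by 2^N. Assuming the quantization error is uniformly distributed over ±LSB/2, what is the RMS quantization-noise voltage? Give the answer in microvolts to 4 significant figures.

3.348 µV

Span = 3.04 V.
LSB = 3.04 V / 2^18 = 11.5967 µV.
σ_q = LSB/√12 = 11.5967 µV/3.4641 = 3.348 µV.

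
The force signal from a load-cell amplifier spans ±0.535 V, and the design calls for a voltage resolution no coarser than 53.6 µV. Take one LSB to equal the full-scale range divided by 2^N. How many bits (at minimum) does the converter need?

Span: 0.535 V − (-0.535 V) = 1.07 V.
Need 2^N ≥ 1.07 V / 53.6 µV = 19960 → N_min = 15.

15 bits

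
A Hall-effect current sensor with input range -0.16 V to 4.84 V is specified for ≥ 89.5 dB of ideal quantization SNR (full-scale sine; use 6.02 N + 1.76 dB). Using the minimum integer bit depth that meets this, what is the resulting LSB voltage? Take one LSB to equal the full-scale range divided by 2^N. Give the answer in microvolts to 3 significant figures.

Range = 4.84 − (-0.16) = 5 V.
6.02 N + 1.76 ≥ 89.5 gives N ≥ 14.575, so the minimum integer is 15.
LSB = 5 V ÷ 2^15 = 5/32768 V = 153 µV.

153 µV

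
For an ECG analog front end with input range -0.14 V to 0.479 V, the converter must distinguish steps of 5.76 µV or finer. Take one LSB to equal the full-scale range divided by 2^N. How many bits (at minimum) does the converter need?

17 bits

Full-scale range = 0.479 V − (-0.14 V) = 0.619 V.
Levels needed ≥ 0.619/5.76 µV = 107500. 2^17 = 131072 suffices, so N_min = 17.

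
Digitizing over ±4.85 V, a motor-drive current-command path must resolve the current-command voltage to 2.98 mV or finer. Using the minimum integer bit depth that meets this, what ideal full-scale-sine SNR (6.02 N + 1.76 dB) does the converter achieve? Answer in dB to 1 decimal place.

74.0 dB

Full-scale range = 4.85 V − (-4.85 V) = 9.7 V.
Required number of levels: 9.7/2.98 mV = 3255.0; smallest N with 2^N ≥ that is 12.
SNR = 6.02 × 12 + 1.76 = 74.00 dB.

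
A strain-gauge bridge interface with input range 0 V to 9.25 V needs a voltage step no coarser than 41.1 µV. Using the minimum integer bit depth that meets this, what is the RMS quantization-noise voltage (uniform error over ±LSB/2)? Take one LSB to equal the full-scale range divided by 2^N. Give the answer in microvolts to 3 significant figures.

Range is 9.25 V.
Levels needed ≥ 9.25/41.1 µV = 225100. 2^18 = 262144 suffices, so N_min = 18.
One LSB is 9.25 V / 262144 = 35.286 µV.
σ_q = LSB/√12 = 35.286 µV/3.4641 = 10.2 µV.

10.2 µV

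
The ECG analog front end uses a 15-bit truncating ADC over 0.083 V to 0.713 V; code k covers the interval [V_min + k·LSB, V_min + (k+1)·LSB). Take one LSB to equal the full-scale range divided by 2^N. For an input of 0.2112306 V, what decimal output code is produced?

6669

Range = 0.713 − (0.083) = 0.63 V. LSB = 0.63 V / 2^15 ≈ 19.23 µV.
code = ⌊(V_in − V_min)/LSB⌋ = ⌊(V_in − V_min) × 2^15 / range⌋
     = ⌊(0.2112306 − (0.083)) × 32768 / 0.63⌋ = ⌊0.1282306 × 32768/0.63⌋
     = ⌊6669.620⌋ = 6669.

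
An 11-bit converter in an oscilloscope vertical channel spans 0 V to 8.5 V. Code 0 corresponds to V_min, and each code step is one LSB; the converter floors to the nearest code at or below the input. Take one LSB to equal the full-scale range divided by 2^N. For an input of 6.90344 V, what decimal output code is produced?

Span = 8.5 V. LSB = 8.5 V / 2^11 ≈ 4.150 mV.
V_in − V_min = 6.90344 − (0) = 6.90344 V.
Divide by LSB: 6.90344 × 2048/8.5 = 1663.3230.
Truncating gives code 1663.

1663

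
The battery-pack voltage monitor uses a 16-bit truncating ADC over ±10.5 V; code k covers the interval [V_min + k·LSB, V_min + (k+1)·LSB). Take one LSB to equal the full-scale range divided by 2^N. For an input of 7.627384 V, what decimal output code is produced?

Span: 10.5 V − (-10.5 V) = 21 V. LSB = 21 V / 2^16 ≈ 320.4 µV.
(V_in − V_min) × 2^16/range = (7.627384 − (-10.5)) × 65536/21 = 56571.249.
Floor → code = 56571.

56571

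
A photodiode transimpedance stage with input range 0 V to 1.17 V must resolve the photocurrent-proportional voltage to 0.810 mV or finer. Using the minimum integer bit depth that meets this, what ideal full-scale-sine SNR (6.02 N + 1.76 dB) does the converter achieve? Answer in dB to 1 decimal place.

68.0 dB

Range is 1.17 V.
1.17 V / 0.810 mV = 1444. Since 2^10 = 1024 and 2^11 = 2048, N = 11.
SNR = 6.02 × 11 + 1.76 = 67.98 dB.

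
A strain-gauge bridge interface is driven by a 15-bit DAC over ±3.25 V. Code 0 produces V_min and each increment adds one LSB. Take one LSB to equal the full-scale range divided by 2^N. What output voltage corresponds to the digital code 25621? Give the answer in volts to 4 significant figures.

1.832 V

Range = 3.25 − (-3.25) = 6.5 V. LSB = 6.5 V / 2^15.
V_out = -3.25 + 25621 × (6.5/32768) V
      = -3.25 V + 5.08229 V = 1.83229 V.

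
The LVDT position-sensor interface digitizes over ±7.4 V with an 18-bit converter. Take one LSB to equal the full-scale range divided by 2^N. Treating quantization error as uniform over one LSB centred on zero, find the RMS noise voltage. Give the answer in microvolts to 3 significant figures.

Range = 7.4 − (-7.4) = 14.8 V.
LSB = 14.8 V ÷ 2^18 = 14.8/262144 V = 56.458 µV.
V_rms = LSB/√12 = 56.458 µV / √12 = 16.3 µV.

16.3 µV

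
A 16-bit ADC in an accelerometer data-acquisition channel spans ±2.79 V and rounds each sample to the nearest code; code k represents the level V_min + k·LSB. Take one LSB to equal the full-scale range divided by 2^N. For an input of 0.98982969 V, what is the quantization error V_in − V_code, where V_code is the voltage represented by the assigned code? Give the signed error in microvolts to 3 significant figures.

+30.2 µV

Full-scale range = 2.79 V − (-2.79 V) = 5.58 V. LSB = 5.58 V / 2^16 ≈ 85.14 µV.
(V_in − V_min)/LSB = (0.98982969 − (-2.79)) × 65536/5.58 = 44393.3546 → nearest code k = 44393.
V_code = -2.79 + (44393/65536) × 5.58 = 0.98979949951 V.
V_in − V_code = 0.98982969 − (0.98979949951) = +30.2 µV.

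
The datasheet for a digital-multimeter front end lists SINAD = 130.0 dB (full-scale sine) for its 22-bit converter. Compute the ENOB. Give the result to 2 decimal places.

(130.0 − 1.76) / 6.02 = 128.24/6.02 = 21.3023 effective bits.

21.30 bits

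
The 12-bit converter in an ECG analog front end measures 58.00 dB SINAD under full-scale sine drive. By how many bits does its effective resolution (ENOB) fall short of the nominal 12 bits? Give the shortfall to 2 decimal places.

N_eff = (58.00 − 1.76)/6.02 = 9.3422 bits.
Shortfall = 12 − 9.3422 = 2.6578 bits.

2.66 bits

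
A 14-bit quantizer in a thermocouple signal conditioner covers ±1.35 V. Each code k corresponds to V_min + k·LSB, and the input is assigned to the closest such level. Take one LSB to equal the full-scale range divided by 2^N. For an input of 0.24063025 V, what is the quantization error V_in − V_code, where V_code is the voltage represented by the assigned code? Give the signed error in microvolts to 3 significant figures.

Range = 1.35 − (-1.35) = 2.7 V. LSB = 2.7 V / 2^14 ≈ 164.8 µV.
(V_in − V_min)/LSB = (0.24063025 − (-1.35)) × 16384/2.7 = 9652.1800 → nearest code k = 9652.
V_code = -1.35 + (9652/16384) × 2.7 = 0.24060058594 V.
Error = V_in − V_code = 0.24063025 − (0.24060058594) = +29.7 µV.

+29.7 µV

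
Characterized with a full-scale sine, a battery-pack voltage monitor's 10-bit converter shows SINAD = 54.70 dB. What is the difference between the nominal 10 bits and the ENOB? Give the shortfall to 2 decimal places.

1.21 bits

ENOB = (SINAD − 1.76)/6.02 = (54.70 − 1.76)/6.02 = 8.7940 bits.
10 − 8.7940 = 1.21 bits below nominal.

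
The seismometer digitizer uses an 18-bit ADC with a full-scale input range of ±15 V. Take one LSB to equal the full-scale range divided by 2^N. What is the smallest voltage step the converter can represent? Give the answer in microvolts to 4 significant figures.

The full-scale span is 15 − (-15) = 30 V.
Number of codes = 2^18 = 262144.
LSB = 30 V / 2^18 = 114.4 µV.

114.4 µV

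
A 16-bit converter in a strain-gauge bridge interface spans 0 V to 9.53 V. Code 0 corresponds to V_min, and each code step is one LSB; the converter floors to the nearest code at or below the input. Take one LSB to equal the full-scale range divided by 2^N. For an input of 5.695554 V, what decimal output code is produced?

39167

V_FS = 9.53 V. LSB = 9.53 V / 2^16 ≈ 145.4 µV.
(V_in − V_min) × 2^16/range = (5.695554 − (0)) × 65536/9.53 = 39167.243.
Floor → code = 39167.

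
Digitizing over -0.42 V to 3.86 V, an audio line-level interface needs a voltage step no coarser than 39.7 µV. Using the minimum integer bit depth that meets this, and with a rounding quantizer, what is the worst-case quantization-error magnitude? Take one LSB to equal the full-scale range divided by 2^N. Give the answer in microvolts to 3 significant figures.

The full-scale span is 3.86 − (-0.42) = 4.28 V.
4.28 V / 39.7 µV = 107800. Since 2^16 = 65536 and 2^17 = 131072, N = 17.
One LSB is 4.28 V / 131072 = 32.654 µV.
Half an LSB is 16.3 µV.

16.3 µV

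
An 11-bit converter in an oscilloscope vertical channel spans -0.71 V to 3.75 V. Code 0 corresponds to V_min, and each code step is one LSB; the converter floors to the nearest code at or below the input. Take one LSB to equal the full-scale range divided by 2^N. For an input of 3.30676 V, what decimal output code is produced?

1844

The full-scale span is 3.75 − (-0.71) = 4.46 V. LSB = 4.46 V / 2^11 ≈ 2.178 mV.
V_in − V_min = 3.30676 − (-0.71) = 4.01676 V.
Divide by LSB: 4.01676 × 2048/4.46 = 1844.4674.
Truncating gives code 1844.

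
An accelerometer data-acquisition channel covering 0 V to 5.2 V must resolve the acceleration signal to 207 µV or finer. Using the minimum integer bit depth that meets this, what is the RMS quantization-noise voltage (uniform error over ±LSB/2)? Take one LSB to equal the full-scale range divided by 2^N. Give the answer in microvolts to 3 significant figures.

45.8 µV

Span = 5.2 V.
Levels needed ≥ 5.2/207 µV = 25120. 2^15 = 32768 suffices, so N_min = 15.
LSB = 5.2 V / 2^15 = 158.69 µV.
σ_q = LSB/√12 = 158.69 µV/3.4641 = 45.8 µV.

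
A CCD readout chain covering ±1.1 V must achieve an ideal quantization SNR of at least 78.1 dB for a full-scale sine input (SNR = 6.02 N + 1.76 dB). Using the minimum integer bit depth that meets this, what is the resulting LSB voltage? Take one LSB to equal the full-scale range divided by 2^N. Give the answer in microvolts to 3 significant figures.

The full-scale span is 1.1 − (-1.1) = 2.2 V.
N ≥ (78.1 − 1.76)/6.02 = 12.681 → N_min = 13.
LSB = 2.2 V ÷ 2^13 = 2.2/8192 V = 269 µV.

269 µV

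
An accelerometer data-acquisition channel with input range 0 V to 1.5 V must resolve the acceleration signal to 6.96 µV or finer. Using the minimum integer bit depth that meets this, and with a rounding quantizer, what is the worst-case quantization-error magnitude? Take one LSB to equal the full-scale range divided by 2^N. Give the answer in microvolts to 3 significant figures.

2.86 µV

Range is 1.5 V.
Need 2^N ≥ 1.5 V / 6.96 µV = 215500 → N_min = 18.
LSB = 1.5 V / 2^18 = 5.7220 µV.
Half an LSB is 2.86 µV.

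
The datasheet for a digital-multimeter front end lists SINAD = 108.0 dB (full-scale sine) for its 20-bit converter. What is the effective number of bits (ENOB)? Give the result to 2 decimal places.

Inverting SNR = 6.02 N + 1.76: N_eff = (108.0 − 1.76)/6.02 = 17.6478.

17.65 bits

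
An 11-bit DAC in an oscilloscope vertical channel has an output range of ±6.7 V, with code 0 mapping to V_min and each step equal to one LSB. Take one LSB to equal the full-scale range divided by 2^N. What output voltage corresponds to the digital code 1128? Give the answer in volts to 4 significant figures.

0.6805 V

Span: 6.7 V − (-6.7 V) = 13.4 V. LSB = 13.4 V / 2^11.
V_out = V_min + code × LSB = -6.7 V + 1128 × 13.4 V / 2048
      = -6.7 + 7.38047 = 0.680469 V.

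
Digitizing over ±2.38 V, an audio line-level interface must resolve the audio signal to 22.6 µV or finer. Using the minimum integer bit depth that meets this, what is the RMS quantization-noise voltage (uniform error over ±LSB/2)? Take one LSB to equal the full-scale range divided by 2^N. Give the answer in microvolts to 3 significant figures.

Full-scale range = 2.38 V − (-2.38 V) = 4.76 V.
Levels needed ≥ 4.76/22.6 µV = 210600. 2^18 = 262144 suffices, so N_min = 18.
One LSB is 4.76 V / 262144 = 18.158 µV.
V_rms = LSB/√12 = 5.24 µV.

5.24 µV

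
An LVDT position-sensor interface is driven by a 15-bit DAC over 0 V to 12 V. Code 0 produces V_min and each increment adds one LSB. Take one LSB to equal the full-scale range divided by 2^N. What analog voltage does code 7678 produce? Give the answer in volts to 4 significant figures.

2.812 V

Range is 12 V. LSB = 12 V / 2^15.
V_out = V_min + code × LSB = 0 V + 7678 × 12 V / 32768
      = 0 + 2.81177 = 2.81177 V.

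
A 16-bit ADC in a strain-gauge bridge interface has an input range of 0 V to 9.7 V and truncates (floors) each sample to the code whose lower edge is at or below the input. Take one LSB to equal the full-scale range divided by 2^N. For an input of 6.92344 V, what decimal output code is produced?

Span = 9.7 V. LSB = 9.7 V / 2^16 ≈ 148.0 µV.
(V_in − V_min) × 2^16/range = (6.92344 − (0)) × 65536/9.7 = 46776.759.
Floor → code = 46776.

46776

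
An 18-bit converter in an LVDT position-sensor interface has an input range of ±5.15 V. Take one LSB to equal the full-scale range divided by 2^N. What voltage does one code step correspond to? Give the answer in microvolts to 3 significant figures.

Span: 5.15 V − (-5.15 V) = 10.3 V.
2^18 = 262144 levels.
One LSB is 10.3 V / 262144 = 39.3 µV.

39.3 µV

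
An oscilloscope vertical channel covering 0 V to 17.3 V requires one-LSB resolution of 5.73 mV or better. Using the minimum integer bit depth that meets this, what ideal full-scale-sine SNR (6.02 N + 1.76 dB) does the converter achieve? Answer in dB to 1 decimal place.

74.0 dB

Range is 17.3 V.
Levels needed ≥ 17.3/5.73 mV = 3019. 2^12 = 4096 suffices, so N_min = 12.
Ideal SNR at N = 12: 6.02·12 + 1.76 = 74.0 dB.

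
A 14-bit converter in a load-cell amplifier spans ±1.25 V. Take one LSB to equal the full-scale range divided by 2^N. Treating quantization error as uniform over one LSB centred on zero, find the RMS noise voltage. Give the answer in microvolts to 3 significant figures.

44.0 µV

Full-scale range = 1.25 V − (-1.25 V) = 2.5 V.
Step size = 2.5/16384 V = 152.59 µV.
For a uniform distribution on [−LSB/2, +LSB/2], V_rms = LSB/√12 = 152.59 µV/3.4641 = 44.0 µV.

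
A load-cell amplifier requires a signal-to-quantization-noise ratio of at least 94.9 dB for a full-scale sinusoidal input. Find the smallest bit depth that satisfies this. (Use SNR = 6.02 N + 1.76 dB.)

16 bits

6.02 N + 1.76 ≥ 94.9 gives N ≥ 15.472, so the minimum integer is 16.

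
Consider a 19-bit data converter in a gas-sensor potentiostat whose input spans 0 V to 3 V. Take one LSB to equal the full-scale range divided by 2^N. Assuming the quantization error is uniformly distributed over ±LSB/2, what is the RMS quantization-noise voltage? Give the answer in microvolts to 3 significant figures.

Range is 3 V.
One LSB is 3 V / 524288 = 5.7220 µV.
V_rms = LSB/√12 = 5.7220 µV / √12 = 1.65 µV.

1.65 µV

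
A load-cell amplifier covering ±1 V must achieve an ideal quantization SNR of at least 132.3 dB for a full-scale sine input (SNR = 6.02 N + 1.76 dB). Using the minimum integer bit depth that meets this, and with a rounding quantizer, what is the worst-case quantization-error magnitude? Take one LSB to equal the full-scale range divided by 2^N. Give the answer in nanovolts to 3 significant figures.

Range = 1 − (-1) = 2 V.
Solving 6.02 N ≥ 132.3 − 1.76: N ≥ 21.684. Round up → N = 22.
LSB = 2 V / 2^22 = 476.84 nV.
|e|_max = LSB/2 = 238 nV.

238 nV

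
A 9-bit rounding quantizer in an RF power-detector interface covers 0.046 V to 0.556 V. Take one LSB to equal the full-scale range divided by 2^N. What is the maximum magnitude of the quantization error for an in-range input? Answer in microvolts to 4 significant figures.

Full-scale range = 0.556 V − (0.046 V) = 0.51 V.
LSB = 0.51 V ÷ 2^9 = 0.51/512 V = 0.996094 mV.
A rounding quantizer has |error| ≤ LSB/2 = 498.0 µV.

498.0 µV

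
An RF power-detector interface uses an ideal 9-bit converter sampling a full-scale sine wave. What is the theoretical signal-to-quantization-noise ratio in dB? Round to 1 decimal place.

SNR = 6.02·9 + 1.76 = 55.94 dB.

55.9 dB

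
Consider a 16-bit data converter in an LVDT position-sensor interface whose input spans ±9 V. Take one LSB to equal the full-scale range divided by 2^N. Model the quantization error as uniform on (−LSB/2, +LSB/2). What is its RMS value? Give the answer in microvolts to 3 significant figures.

The full-scale span is 9 − (-9) = 18 V.
One LSB is 18 V / 65536 = 274.66 µV.
RMS of a uniform error over width LSB is LSB/√12 = 79.3 µV.

79.3 µV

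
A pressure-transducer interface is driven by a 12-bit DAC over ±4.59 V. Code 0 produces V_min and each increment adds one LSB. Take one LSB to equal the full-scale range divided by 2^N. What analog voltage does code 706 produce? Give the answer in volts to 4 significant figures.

-3.008 V

The full-scale span is 4.59 − (-4.59) = 9.18 V. LSB = 9.18 V / 2^12.
V_out = V_min + code × LSB = -4.59 V + 706 × 9.18 V / 4096
      = -4.59 + 1.58229 = -3.00771 V.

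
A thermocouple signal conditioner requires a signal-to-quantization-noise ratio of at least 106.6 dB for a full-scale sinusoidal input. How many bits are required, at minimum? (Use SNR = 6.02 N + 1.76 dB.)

Solving 6.02 N ≥ 106.6 − 1.76: N ≥ 17.415. Round up → N = 18.

18 bits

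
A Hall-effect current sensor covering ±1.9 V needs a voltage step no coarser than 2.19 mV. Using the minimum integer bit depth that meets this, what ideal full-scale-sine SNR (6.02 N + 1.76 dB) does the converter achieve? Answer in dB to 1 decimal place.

Range = 1.9 − (-1.9) = 3.8 V.
3.8 V / 2.19 mV = 1735. Since 2^10 = 1024 and 2^11 = 2048, N = 11.
Ideal SNR at N = 11: 6.02·11 + 1.76 = 68.0 dB.

68.0 dB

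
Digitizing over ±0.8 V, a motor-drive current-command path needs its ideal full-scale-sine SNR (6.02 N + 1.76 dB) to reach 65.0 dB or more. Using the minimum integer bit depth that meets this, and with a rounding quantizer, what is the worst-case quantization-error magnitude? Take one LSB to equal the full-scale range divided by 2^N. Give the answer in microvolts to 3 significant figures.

Span: 0.8 V − (-0.8 V) = 1.6 V.
Solving 6.02 N ≥ 65.0 − 1.76: N ≥ 10.505. Round up → N = 11.
LSB = 1.6 V ÷ 2^11 = 1.6/2048 V = 0.78125 mV.
|e|_max = LSB/2 = 391 µV.

391 µV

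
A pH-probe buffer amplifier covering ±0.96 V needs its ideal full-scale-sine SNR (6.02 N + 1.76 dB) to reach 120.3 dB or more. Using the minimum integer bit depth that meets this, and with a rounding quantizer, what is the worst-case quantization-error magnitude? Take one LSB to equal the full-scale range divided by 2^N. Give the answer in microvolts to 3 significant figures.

0.916 µV

Full-scale range = 0.96 V − (-0.96 V) = 1.92 V.
N ≥ (120.3 − 1.76)/6.02 = 19.691 → N_min = 20.
Step size = 1.92/1048576 V = 1.8311 µV.
Max error for round-to-nearest is LSB/2 = 0.916 µV.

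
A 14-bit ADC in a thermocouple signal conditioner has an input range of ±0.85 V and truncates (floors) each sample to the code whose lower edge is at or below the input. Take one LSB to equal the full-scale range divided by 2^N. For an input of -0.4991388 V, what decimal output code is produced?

3381

Span: 0.85 V − (-0.85 V) = 1.7 V. LSB = 1.7 V / 2^14 ≈ 103.8 µV.
code = ⌊(V_in − V_min)/LSB⌋ = ⌊(V_in − V_min) × 2^14 / range⌋
     = ⌊(-0.4991388 − (-0.85)) × 16384 / 1.7⌋ = ⌊0.3508612 × 16384/1.7⌋
     = ⌊3381.476⌋ = 3381.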